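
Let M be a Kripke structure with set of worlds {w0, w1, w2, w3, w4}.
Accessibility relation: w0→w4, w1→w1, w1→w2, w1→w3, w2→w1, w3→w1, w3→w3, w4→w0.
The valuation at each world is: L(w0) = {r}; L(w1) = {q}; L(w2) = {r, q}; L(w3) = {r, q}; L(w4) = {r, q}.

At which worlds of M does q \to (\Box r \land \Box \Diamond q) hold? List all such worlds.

Recall that \Box ψ holds at a world iff ψ holds at every accessible world, and \Diamond ψ holds iff ψ holds at some accessible world.
Let φ = q \to (\Box r \land \Box \Diamond q). Evaluate φ at each world:
  w0 (successors {w4}): φ is true.
  w1 (successors {w1, w2, w3}): φ is false.
  w2 (successors {w1}): φ is false.
  w3 (successors {w1, w3}): φ is false.
  w4 (successors {w0}): φ is true.
For instance, at w0:
  At w0: q is false, \Box r \land \Box \Diamond q is false, so q \to (\Box r \land \Box \Diamond q) is true.
    At w0: \Box r is true, \Box \Diamond q is false, so \Box r \land \Box \Diamond q is false.
      At w0: \Box r requires r at every successor {w4}.
        At w4: r is true.
      So \Box r is true at w0.
      At w0: \Box \Diamond q requires \Diamond q at every successor {w4}.
        \Diamond q fails at w4, so \Box \Diamond q is false at w0.
Satisfying worlds: {w0, w4}

w0, w4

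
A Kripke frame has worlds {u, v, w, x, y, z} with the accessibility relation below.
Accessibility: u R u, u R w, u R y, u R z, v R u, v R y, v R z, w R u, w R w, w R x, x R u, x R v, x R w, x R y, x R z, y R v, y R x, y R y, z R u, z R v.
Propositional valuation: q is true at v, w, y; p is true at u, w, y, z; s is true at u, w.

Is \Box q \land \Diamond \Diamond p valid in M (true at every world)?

No

Let φ = \Box q \land \Diamond \Diamond p. Evaluate φ at each world:
  u (successors {u, w, y, z}): φ is false.
  v (successors {u, y, z}): φ is false.
  w (successors {u, w, x}): φ is false.
  x (successors {u, v, w, y, z}): φ is false.
  y (successors {v, x, y}): φ is false.
  z (successors {u, v}): φ is false.
Detail at u (counterexample):
  At u: \Box q is false, \Diamond \Diamond p is true, so \Box q \land \Diamond \Diamond p is false.
    At u: \Box q requires q at every successor {u, w, y, z}.
      q fails at u, so \Box q is false at u.
    At u: \Diamond \Diamond p requires \Diamond p at some successor in {u, w, y, z}.
      \Diamond p holds at u, so \Diamond \Diamond p is true at u.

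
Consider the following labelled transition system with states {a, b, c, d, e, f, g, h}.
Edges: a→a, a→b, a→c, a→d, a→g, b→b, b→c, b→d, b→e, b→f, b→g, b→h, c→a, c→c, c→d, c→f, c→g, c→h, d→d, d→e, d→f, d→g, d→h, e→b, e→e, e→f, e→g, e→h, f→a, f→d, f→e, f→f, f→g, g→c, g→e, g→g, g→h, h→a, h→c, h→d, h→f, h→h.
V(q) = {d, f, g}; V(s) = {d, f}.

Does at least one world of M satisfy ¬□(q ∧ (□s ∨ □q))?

Yes

Let φ = ¬□(q ∧ (□s ∨ □q)). Evaluate φ at each world:
  a (successors {a, b, c, d, g}): φ is true.
  b (successors {b, c, d, e, f, g, h}): φ is true.
  c (successors {a, c, d, f, g, h}): φ is true.
  d (successors {d, e, f, g, h}): φ is true.
  e (successors {b, e, f, g, h}): φ is true.
  f (successors {a, d, e, f, g}): φ is true.
  g (successors {c, e, g, h}): φ is true.
  h (successors {a, c, d, f, h}): φ is true.
Detail at a (witness):
  At a: □(q ∧ (□s ∨ □q)) is false, so ¬□(q ∧ (□s ∨ □q)) is true.
    At a: □(q ∧ (□s ∨ □q)) requires q ∧ (□s ∨ □q) at every successor {a, b, c, d, g}.
      q ∧ (□s ∨ □q) fails at a, so □(q ∧ (□s ∨ □q)) is false at a.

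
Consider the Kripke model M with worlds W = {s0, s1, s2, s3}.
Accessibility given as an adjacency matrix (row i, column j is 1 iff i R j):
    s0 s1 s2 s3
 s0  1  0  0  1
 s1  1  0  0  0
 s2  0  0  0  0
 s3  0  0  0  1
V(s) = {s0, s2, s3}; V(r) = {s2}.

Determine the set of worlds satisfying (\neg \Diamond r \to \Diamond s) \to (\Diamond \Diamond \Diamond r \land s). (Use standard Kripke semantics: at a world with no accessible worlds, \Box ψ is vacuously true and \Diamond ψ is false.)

Let φ = (\neg \Diamond r \to \Diamond s) \to (\Diamond \Diamond \Diamond r \land s). Evaluate φ at each world:
  s0 (successors {s0, s3}): φ is false.
  s1 (successors {s0}): φ is false.
  s2 (successors ∅): φ is true.
  s3 (successors {s3}): φ is false.
For instance, at s1:
  At s1: \neg \Diamond r \to \Diamond s is true, \Diamond \Diamond \Diamond r \land s is false, so (\neg \Diamond r \to \Diamond s) \to (\Diamond \Diamond \Diamond r \land s) is false.
    At s1: \neg \Diamond r is true, \Diamond s is true, so \neg \Diamond r \to \Diamond s is true.
      At s1: \Diamond r is false, so \neg \Diamond r is true.
      At s1: \Diamond s requires s at some successor in {s0}.
        s holds at s0, so \Diamond s is true at s1.
    At s1: \Diamond \Diamond \Diamond r is false, s is false, so \Diamond \Diamond \Diamond r \land s is false.
      At s1: \Diamond \Diamond \Diamond r requires \Diamond \Diamond r at some successor in {s0}.
        At s0: \Diamond \Diamond r is false.
      So \Diamond \Diamond \Diamond r is false at s1.
Satisfying worlds: {s2}

s2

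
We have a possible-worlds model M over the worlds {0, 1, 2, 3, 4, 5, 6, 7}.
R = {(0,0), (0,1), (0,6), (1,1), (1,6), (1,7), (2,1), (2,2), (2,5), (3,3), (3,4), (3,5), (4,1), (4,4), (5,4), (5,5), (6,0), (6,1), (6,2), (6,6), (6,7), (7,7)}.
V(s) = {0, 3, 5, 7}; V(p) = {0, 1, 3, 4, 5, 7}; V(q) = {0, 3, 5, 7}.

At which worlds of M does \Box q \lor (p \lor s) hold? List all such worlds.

Let φ = \Box q \lor (p \lor s). Evaluate φ at each world:
  0 (successors {0, 1, 6}): φ is true.
  1 (successors {1, 6, 7}): φ is true.
  2 (successors {1, 2, 5}): φ is false.
  3 (successors {3, 4, 5}): φ is true.
  4 (successors {1, 4}): φ is true.
  5 (successors {4, 5}): φ is true.
  6 (successors {0, 1, 2, 6, 7}): φ is false.
  7 (successors {7}): φ is true.
For instance, at 1:
  At 1: \Box q is false, p \lor s is true, so \Box q \lor (p \lor s) is true.
    At 1: \Box q requires q at every successor {1, 6, 7}.
      q fails at 1, so \Box q is false at 1.
Satisfying worlds: {0, 1, 3, 4, 5, 7}

0, 1, 3, 4, 5, 7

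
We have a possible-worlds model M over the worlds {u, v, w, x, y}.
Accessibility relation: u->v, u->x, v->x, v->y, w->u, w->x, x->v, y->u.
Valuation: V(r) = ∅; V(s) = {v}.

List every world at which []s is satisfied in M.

x

Let φ = []s. Evaluate φ at each world:
  u (successors {v, x}): φ is false.
  v (successors {x, y}): φ is false.
  w (successors {u, x}): φ is false.
  x (successors {v}): φ is true.
  y (successors {u}): φ is false.
For instance, at u:
  At u: []s requires s at every successor {v, x}.
    s fails at x, so []s is false at u.
Satisfying worlds: {x}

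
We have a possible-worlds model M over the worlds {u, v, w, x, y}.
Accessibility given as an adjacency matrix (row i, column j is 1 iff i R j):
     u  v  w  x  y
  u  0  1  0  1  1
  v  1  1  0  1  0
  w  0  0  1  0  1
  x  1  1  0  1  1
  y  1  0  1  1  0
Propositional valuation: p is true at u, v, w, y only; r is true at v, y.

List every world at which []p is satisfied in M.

Let φ = []p. Evaluate φ at each world:
  u (successors {v, x, y}): φ is false.
  v (successors {u, v, x}): φ is false.
  w (successors {w, y}): φ is true.
  x (successors {u, v, x, y}): φ is false.
  y (successors {u, w, x}): φ is false.
For instance, at x:
  At x: []p requires p at every successor {u, v, x, y}.
    p fails at x, so []p is false at x.
Satisfying worlds: {w}

w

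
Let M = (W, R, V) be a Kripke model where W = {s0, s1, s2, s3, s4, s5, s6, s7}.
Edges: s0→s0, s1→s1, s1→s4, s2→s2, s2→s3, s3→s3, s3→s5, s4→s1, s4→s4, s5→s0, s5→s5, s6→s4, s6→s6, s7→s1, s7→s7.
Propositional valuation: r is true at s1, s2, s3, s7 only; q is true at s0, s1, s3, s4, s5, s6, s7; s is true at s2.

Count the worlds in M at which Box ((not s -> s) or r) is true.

Let φ = Box ((not s -> s) or r). Evaluate φ at each world:
  s0 (successors {s0}): φ is false.
  s1 (successors {s1, s4}): φ is false.
  s2 (successors {s2, s3}): φ is true.
  s3 (successors {s3, s5}): φ is false.
  s4 (successors {s1, s4}): φ is false.
  s5 (successors {s0, s5}): φ is false.
  s6 (successors {s4, s6}): φ is false.
  s7 (successors {s1, s7}): φ is true.
For instance, at s5:
  At s5: Box ((not s -> s) or r) requires (not s -> s) or r at every successor {s0, s5}.
    (not s -> s) or r fails at s0, so Box ((not s -> s) or r) is false at s5.
Satisfying worlds: {s2, s7}

2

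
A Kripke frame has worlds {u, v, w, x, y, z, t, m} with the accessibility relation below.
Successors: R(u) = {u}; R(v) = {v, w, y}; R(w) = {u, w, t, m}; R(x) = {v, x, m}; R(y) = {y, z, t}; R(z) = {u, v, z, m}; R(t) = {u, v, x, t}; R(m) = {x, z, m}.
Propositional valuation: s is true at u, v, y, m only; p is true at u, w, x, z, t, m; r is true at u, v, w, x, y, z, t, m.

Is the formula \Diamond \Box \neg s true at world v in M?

No

Recall that \Box ψ holds at a world iff ψ holds at every accessible world, and \Diamond ψ holds iff ψ holds at some accessible world.
At v: \Diamond \Box \neg s requires \Box \neg s at some successor in {v, w, y}.
  At v: \Box \neg s is false.
  At w: \Box \neg s is false.
  At y: \Box \neg s is false.
So \Diamond \Box \neg s is false at v.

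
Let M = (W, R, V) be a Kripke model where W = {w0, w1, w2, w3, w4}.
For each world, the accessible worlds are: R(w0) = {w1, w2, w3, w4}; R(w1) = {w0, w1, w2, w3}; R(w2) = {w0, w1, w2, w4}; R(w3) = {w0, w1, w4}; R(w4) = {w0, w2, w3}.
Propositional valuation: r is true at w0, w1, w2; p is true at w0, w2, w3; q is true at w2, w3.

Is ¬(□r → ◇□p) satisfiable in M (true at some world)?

No

Recall that □ψ holds at a world iff ψ holds at every accessible world, and ◇ψ holds iff ψ holds at some accessible world.
Let φ = ¬(□r → ◇□p). Evaluate φ at each world:
  w0 (successors {w1, w2, w3, w4}): φ is false.
  w1 (successors {w0, w1, w2, w3}): φ is false.
  w2 (successors {w0, w1, w2, w4}): φ is false.
  w3 (successors {w0, w1, w4}): φ is false.
  w4 (successors {w0, w2, w3}): φ is false.
For instance, at w3:
  At w3: □r → ◇□p is true, so ¬(□r → ◇□p) is false.
    At w3: □r is false, ◇□p is true, so □r → ◇□p is true.
      At w3: □r requires r at every successor {w0, w1, w4}.
        r fails at w4, so □r is false at w3.
      At w3: ◇□p requires □p at some successor in {w0, w1, w4}.
        □p holds at w4, so ◇□p is true at w3.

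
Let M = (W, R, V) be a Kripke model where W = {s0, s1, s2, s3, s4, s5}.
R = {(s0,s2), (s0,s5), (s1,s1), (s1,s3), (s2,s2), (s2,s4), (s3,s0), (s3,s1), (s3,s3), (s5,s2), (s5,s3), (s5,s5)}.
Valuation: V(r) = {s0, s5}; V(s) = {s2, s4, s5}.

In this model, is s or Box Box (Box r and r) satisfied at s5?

At s5: s is true, Box Box (Box r and r) is false, so s or Box Box (Box r and r) is true.
  At s5: Box Box (Box r and r) requires Box (Box r and r) at every successor {s2, s3, s5}.
    Box (Box r and r) fails at s2, so Box Box (Box r and r) is false at s5.
      At s2: Box (Box r and r) requires Box r and r at every successor {s2, s4}.
        Box r and r fails at s2, so Box (Box r and r) is false at s2.

Yes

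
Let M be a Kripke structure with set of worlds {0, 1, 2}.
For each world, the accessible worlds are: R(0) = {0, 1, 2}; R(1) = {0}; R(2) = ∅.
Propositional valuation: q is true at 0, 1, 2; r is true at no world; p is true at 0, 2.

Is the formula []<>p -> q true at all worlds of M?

Recall that []ψ holds at a world iff ψ holds at every accessible world, and <>ψ holds iff ψ holds at some accessible world.
Let φ = []<>p -> q. Evaluate φ at each world:
  0 (successors {0, 1, 2}): φ is true.
  1 (successors {0}): φ is true.
  2 (successors ∅): φ is true.
For instance, at 1:
  At 1: []<>p is true, q is true, so []<>p -> q is true.
    At 1: []<>p requires <>p at every successor {0}.
      At 0: <>p is true.
    So []<>p is true at 1.

Yes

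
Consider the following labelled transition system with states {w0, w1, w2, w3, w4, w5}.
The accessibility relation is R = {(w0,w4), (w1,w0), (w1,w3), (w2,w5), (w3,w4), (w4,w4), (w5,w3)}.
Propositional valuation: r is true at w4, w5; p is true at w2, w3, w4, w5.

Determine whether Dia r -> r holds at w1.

At w1: Dia r is false, r is false, so Dia r -> r is true.
  At w1: Dia r requires r at some successor in {w0, w3}.
    At w0: r is false.
    At w3: r is false.
  So Dia r is false at w1.

Yes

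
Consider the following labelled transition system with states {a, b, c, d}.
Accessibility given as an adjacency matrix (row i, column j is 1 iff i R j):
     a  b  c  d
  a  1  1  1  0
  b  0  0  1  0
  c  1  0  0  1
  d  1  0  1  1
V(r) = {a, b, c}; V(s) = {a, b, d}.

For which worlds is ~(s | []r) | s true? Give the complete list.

a, b, c, d

Recall that []ψ holds at a world iff ψ holds at every accessible world, and <>ψ holds iff ψ holds at some accessible world.
Let φ = ~(s | []r) | s. Evaluate φ at each world:
  a (successors {a, b, c}): φ is true.
  b (successors {c}): φ is true.
  c (successors {a, d}): φ is true.
  d (successors {a, c, d}): φ is true.
For instance, at a:
  At a: ~(s | []r) is false, s is true, so ~(s | []r) | s is true.
    At a: s | []r is true, so ~(s | []r) is false.
      At a: s is true, []r is true, so s | []r is true.
Satisfying worlds: {a, b, c, d}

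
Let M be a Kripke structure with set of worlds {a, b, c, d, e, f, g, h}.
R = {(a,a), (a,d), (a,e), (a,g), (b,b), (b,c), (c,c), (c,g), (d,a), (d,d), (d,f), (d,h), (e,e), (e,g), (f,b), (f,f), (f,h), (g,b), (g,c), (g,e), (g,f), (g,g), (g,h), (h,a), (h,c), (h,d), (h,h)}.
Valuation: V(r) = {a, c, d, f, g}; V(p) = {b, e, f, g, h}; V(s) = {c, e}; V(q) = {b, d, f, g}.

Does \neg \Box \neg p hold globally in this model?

Yes

Recall that \Box ψ holds at a world iff ψ holds at every accessible world, and \Diamond ψ holds iff ψ holds at some accessible world.
Let φ = \neg \Box \neg p. Evaluate φ at each world:
  a (successors {a, d, e, g}): φ is true.
  b (successors {b, c}): φ is true.
  c (successors {c, g}): φ is true.
  d (successors {a, d, f, h}): φ is true.
  e (successors {e, g}): φ is true.
  f (successors {b, f, h}): φ is true.
  g (successors {b, c, e, f, g, h}): φ is true.
  h (successors {a, c, d, h}): φ is true.
For instance, at f:
  At f: \Box \neg p is false, so \neg \Box \neg p is true.
    At f: \Box \neg p requires \neg p at every successor {b, f, h}.
      \neg p fails at b, so \Box \neg p is false at f.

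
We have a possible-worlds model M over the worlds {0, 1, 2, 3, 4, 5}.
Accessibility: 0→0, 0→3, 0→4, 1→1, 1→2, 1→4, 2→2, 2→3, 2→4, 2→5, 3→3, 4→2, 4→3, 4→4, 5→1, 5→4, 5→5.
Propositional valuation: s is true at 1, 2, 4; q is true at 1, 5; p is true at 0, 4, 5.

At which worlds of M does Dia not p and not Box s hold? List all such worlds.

Let φ = Dia not p and not Box s. Evaluate φ at each world:
  0 (successors {0, 3, 4}): φ is true.
  1 (successors {1, 2, 4}): φ is false.
  2 (successors {2, 3, 4, 5}): φ is true.
  3 (successors {3}): φ is true.
  4 (successors {2, 3, 4}): φ is true.
  5 (successors {1, 4, 5}): φ is true.
For instance, at 1:
  At 1: Dia not p is true, not Box s is false, so Dia not p and not Box s is false.
    At 1: Dia not p requires not p at some successor in {1, 2, 4}.
      not p holds at 1, so Dia not p is true at 1.
    At 1: Box s is true, so not Box s is false.
      At 1: Box s requires s at every successor {1, 2, 4}.
        At 1: s is true.
        At 2: s is true.
        At 4: s is true.
      So Box s is true at 1.
Satisfying worlds: {0, 2, 3, 4, 5}

0, 2, 3, 4, 5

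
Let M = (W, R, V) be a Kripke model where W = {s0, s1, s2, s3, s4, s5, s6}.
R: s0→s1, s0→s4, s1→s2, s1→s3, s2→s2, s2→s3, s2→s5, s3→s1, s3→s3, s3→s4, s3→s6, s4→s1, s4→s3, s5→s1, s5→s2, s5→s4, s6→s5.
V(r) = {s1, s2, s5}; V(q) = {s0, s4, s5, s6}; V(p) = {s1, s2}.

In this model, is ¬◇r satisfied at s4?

No

At s4: ◇r is true, so ¬◇r is false.
  At s4: ◇r requires r at some successor in {s1, s3}.
    r holds at s1, so ◇r is true at s4.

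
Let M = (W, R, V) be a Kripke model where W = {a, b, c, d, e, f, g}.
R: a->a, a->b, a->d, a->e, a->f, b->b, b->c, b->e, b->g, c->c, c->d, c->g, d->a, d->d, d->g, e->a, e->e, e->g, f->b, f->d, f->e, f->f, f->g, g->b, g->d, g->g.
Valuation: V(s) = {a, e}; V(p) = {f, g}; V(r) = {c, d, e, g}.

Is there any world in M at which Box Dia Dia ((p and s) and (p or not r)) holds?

No

Recall that Box ψ holds at a world iff ψ holds at every accessible world, and Dia ψ holds iff ψ holds at some accessible world.
Let φ = Box Dia Dia ((p and s) and (p or not r)). Evaluate φ at each world:
  a (successors {a, b, d, e, f}): φ is false.
  b (successors {b, c, e, g}): φ is false.
  c (successors {c, d, g}): φ is false.
  d (successors {a, d, g}): φ is false.
  e (successors {a, e, g}): φ is false.
  f (successors {b, d, e, f, g}): φ is false.
  g (successors {b, d, g}): φ is false.
For instance, at a:
  At a: Box Dia Dia ((p and s) and (p or not r)) requires Dia Dia ((p and s) and (p or not r)) at every successor {a, b, d, e, f}.
    Dia Dia ((p and s) and (p or not r)) fails at a, so Box Dia Dia ((p and s) and (p or not r)) is false at a.
      At a: Dia Dia ((p and s) and (p or not r)) requires Dia ((p and s) and (p or not r)) at some successor in {a, b, d, e, f}.
        At a: Dia ((p and s) and (p or not r)) is false.
        At b: Dia ((p and s) and (p or not r)) is false.
        At d: Dia ((p and s) and (p or not r)) is false.
        At e: Dia ((p and s) and (p or not r)) is false.
        At f: Dia ((p and s) and (p or not r)) is false.
      So Dia Dia ((p and s) and (p or not r)) is false at a.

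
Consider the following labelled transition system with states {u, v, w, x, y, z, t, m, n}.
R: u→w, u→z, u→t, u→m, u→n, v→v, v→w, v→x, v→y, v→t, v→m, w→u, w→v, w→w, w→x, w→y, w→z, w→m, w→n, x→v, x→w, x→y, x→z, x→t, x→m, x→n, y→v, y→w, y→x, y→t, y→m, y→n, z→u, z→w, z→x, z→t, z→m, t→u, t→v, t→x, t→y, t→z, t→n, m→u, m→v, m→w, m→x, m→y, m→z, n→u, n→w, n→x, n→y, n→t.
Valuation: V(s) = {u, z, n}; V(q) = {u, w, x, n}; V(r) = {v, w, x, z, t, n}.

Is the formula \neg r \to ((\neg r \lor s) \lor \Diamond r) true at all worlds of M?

Let φ = \neg r \to ((\neg r \lor s) \lor \Diamond r). Evaluate φ at each world:
  u (successors {w, z, t, m, n}): φ is true.
  v (successors {v, w, x, y, t, m}): φ is true.
  w (successors {u, v, w, x, y, z, m, n}): φ is true.
  x (successors {v, w, y, z, t, m, n}): φ is true.
  y (successors {v, w, x, t, m, n}): φ is true.
  z (successors {u, w, x, t, m}): φ is true.
  t (successors {u, v, x, y, z, n}): φ is true.
  m (successors {u, v, w, x, y, z}): φ is true.
  n (successors {u, w, x, y, t}): φ is true.
For instance, at y:
  At y: \neg r is true, (\neg r \lor s) \lor \Diamond r is true, so \neg r \to ((\neg r \lor s) \lor \Diamond r) is true.
    At y: \neg r \lor s is true, \Diamond r is true, so (\neg r \lor s) \lor \Diamond r is true.
      At y: \Diamond r requires r at some successor in {v, w, x, t, m, n}.
        r holds at v, so \Diamond r is true at y.

Yes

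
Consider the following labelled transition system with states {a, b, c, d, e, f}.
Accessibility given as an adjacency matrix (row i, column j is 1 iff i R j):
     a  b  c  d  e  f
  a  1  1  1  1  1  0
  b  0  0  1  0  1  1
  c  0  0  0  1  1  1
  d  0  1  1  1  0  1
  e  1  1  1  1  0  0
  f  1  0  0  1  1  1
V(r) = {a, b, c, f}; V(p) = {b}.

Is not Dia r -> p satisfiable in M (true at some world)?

Recall that Dia ψ holds at a world iff ψ holds at some accessible world.
Let φ = not Dia r -> p. Evaluate φ at each world:
  a (successors {a, b, c, d, e}): φ is true.
  b (successors {c, e, f}): φ is true.
  c (successors {d, e, f}): φ is true.
  d (successors {b, c, d, f}): φ is true.
  e (successors {a, b, c, d}): φ is true.
  f (successors {a, d, e, f}): φ is true.
Detail at a (witness):
  At a: not Dia r is false, p is false, so not Dia r -> p is true.
    At a: Dia r is true, so not Dia r is false.
      At a: Dia r requires r at some successor in {a, b, c, d, e}.
        r holds at a, so Dia r is true at a.

Yes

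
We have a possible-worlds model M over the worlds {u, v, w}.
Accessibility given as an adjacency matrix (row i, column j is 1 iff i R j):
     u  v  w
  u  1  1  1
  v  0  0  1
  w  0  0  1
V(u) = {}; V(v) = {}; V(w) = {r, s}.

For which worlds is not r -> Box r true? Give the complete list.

Let φ = not r -> Box r. Evaluate φ at each world:
  u (successors {u, v, w}): φ is false.
  v (successors {w}): φ is true.
  w (successors {w}): φ is true.
For instance, at u:
  At u: not r is true, Box r is false, so not r -> Box r is false.
    At u: Box r requires r at every successor {u, v, w}.
      r fails at u, so Box r is false at u.
Satisfying worlds: {v, w}

v, w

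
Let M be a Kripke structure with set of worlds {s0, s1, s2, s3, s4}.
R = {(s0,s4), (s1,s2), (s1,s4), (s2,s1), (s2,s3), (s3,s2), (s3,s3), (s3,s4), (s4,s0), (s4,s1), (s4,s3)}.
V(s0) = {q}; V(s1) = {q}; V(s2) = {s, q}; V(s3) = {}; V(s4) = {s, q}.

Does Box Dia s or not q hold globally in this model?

Let φ = Box Dia s or not q. Evaluate φ at each world:
  s0 (successors {s4}): φ is false.
  s1 (successors {s2, s4}): φ is false.
  s2 (successors {s1, s3}): φ is true.
  s3 (successors {s2, s3, s4}): φ is true.
  s4 (successors {s0, s1, s3}): φ is true.
Detail at s0 (counterexample):
  At s0: Box Dia s is false, not q is false, so Box Dia s or not q is false.
    At s0: Box Dia s requires Dia s at every successor {s4}.
      Dia s fails at s4, so Box Dia s is false at s0.

No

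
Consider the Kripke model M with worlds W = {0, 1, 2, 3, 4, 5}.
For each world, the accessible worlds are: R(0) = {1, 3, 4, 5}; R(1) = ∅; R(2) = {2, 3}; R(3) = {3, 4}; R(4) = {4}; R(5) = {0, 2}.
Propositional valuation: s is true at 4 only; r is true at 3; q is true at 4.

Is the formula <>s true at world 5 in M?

At 5: <>s requires s at some successor in {0, 2}.
  At 0: s is false.
  At 2: s is false.
So <>s is false at 5.

No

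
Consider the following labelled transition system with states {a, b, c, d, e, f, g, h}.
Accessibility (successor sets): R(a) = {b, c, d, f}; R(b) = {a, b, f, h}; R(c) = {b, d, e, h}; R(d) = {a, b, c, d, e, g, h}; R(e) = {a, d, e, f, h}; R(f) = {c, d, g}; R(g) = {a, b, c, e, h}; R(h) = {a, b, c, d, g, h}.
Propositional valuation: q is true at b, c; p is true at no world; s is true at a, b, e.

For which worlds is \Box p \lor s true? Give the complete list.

a, b, e

Let φ = \Box p \lor s. Evaluate φ at each world:
  a (successors {b, c, d, f}): φ is true.
  b (successors {a, b, f, h}): φ is true.
  c (successors {b, d, e, h}): φ is false.
  d (successors {a, b, c, d, e, g, h}): φ is false.
  e (successors {a, d, e, f, h}): φ is true.
  f (successors {c, d, g}): φ is false.
  g (successors {a, b, c, e, h}): φ is false.
  h (successors {a, b, c, d, g, h}): φ is false.
For instance, at d:
  At d: \Box p is false, s is false, so \Box p \lor s is false.
    At d: \Box p requires p at every successor {a, b, c, d, e, g, h}.
      p fails at a, so \Box p is false at d.
Satisfying worlds: {a, b, e}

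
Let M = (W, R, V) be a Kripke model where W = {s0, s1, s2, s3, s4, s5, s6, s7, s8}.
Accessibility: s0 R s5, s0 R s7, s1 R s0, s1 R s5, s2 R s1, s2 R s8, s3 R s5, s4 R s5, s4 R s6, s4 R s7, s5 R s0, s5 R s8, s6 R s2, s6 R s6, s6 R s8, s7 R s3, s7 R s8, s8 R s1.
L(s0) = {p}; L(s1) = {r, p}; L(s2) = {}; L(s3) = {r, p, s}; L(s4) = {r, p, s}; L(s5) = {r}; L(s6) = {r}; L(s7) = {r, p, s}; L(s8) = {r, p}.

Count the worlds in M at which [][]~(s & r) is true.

Let φ = [][]~(s & r). Evaluate φ at each world:
  s0 (successors {s5, s7}): φ is false.
  s1 (successors {s0, s5}): φ is false.
  s2 (successors {s1, s8}): φ is true.
  s3 (successors {s5}): φ is true.
  s4 (successors {s5, s6, s7}): φ is false.
  s5 (successors {s0, s8}): φ is false.
  s6 (successors {s2, s6, s8}): φ is true.
  s7 (successors {s3, s8}): φ is true.
  s8 (successors {s1}): φ is true.
For instance, at s4:
  At s4: [][]~(s & r) requires []~(s & r) at every successor {s5, s6, s7}.
    []~(s & r) fails at s7, so [][]~(s & r) is false at s4.
      At s7: []~(s & r) requires ~(s & r) at every successor {s3, s8}.
        ~(s & r) fails at s3, so []~(s & r) is false at s7.
Satisfying worlds: {s2, s3, s6, s7, s8}

5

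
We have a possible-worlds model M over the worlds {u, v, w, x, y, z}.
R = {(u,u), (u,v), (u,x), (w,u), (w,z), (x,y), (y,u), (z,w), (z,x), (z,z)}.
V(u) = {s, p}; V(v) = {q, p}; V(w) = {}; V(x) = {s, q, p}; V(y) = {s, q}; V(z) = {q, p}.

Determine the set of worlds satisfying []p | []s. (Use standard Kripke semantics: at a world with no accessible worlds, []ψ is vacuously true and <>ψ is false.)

Let φ = []p | []s. Evaluate φ at each world:
  u (successors {u, v, x}): φ is true.
  v (successors ∅): φ is true.
  w (successors {u, z}): φ is true.
  x (successors {y}): φ is true.
  y (successors {u}): φ is true.
  z (successors {w, x, z}): φ is false.
For instance, at z:
  At z: []p is false, []s is false, so []p | []s is false.
    At z: []p requires p at every successor {w, x, z}.
      p fails at w, so []p is false at z.
    At z: []s requires s at every successor {w, x, z}.
      s fails at w, so []s is false at z.
Satisfying worlds: {u, v, w, x, y}

u, v, w, x, y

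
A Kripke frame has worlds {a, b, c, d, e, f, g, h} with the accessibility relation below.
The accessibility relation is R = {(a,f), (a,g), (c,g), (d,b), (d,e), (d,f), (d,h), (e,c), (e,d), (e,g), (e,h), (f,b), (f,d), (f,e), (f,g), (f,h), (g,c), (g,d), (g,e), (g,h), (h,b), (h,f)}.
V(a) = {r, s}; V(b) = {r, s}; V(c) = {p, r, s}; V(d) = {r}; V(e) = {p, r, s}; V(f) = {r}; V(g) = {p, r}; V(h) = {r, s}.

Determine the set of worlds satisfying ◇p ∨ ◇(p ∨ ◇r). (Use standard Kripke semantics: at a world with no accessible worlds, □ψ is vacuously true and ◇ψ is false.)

Let φ = ◇p ∨ ◇(p ∨ ◇r). Evaluate φ at each world:
  a (successors {f, g}): φ is true.
  b (successors ∅): φ is false.
  c (successors {g}): φ is true.
  d (successors {b, e, f, h}): φ is true.
  e (successors {c, d, g, h}): φ is true.
  f (successors {b, d, e, g, h}): φ is true.
  g (successors {c, d, e, h}): φ is true.
  h (successors {b, f}): φ is true.
For instance, at f:
  At f: ◇p is true, ◇(p ∨ ◇r) is true, so ◇p ∨ ◇(p ∨ ◇r) is true.
    At f: ◇p requires p at some successor in {b, d, e, g, h}.
      p holds at e, so ◇p is true at f.
    At f: ◇(p ∨ ◇r) requires p ∨ ◇r at some successor in {b, d, e, g, h}.
      p ∨ ◇r holds at d, so ◇(p ∨ ◇r) is true at f.
Satisfying worlds: {a, c, d, e, f, g, h}

a, c, d, e, f, g, h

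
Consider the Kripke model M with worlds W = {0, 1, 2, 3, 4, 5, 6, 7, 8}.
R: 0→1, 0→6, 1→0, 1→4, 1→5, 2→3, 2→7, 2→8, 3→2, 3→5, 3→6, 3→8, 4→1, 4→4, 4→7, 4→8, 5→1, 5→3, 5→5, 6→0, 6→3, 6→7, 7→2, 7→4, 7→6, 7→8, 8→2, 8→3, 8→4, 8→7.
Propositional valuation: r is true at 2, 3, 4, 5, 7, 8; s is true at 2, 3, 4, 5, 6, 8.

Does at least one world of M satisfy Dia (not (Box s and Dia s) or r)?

Let φ = Dia (not (Box s and Dia s) or r). Evaluate φ at each world:
  0 (successors {1, 6}): φ is true.
  1 (successors {0, 4, 5}): φ is true.
  2 (successors {3, 7, 8}): φ is true.
  3 (successors {2, 5, 6, 8}): φ is true.
  4 (successors {1, 4, 7, 8}): φ is true.
  5 (successors {1, 3, 5}): φ is true.
  6 (successors {0, 3, 7}): φ is true.
  7 (successors {2, 4, 6, 8}): φ is true.
  8 (successors {2, 3, 4, 7}): φ is true.
Detail at 0 (witness):
  At 0: Dia (not (Box s and Dia s) or r) requires not (Box s and Dia s) or r at some successor in {1, 6}.
    not (Box s and Dia s) or r holds at 1, so Dia (not (Box s and Dia s) or r) is true at 0.
      At 1: not (Box s and Dia s) is true, r is false, so not (Box s and Dia s) or r is true.

Yes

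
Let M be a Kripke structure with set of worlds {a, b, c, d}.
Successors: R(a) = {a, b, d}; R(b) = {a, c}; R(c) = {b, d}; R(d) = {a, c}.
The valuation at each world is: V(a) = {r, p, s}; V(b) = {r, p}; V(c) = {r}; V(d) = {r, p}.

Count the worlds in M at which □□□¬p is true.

Let φ = □□□¬p. Evaluate φ at each world:
  a (successors {a, b, d}): φ is false.
  b (successors {a, c}): φ is false.
  c (successors {b, d}): φ is false.
  d (successors {a, c}): φ is false.
For instance, at c:
  At c: □□□¬p requires □□¬p at every successor {b, d}.
    □□¬p fails at b, so □□□¬p is false at c.
      At b: □□¬p requires □¬p at every successor {a, c}.
        □¬p fails at a, so □□¬p is false at b.
Satisfying worlds: none.

0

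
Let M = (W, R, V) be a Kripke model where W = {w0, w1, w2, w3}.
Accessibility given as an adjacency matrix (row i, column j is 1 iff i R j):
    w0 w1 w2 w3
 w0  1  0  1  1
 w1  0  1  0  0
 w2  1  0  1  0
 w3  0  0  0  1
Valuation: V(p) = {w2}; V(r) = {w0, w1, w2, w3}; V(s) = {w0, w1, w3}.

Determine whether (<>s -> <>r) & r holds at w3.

At w3: <>s -> <>r is true, r is true, so (<>s -> <>r) & r is true.
  At w3: <>s is true, <>r is true, so <>s -> <>r is true.
    At w3: <>s requires s at some successor in {w3}.
      s holds at w3, so <>s is true at w3.
    At w3: <>r requires r at some successor in {w3}.
      r holds at w3, so <>r is true at w3.

Yes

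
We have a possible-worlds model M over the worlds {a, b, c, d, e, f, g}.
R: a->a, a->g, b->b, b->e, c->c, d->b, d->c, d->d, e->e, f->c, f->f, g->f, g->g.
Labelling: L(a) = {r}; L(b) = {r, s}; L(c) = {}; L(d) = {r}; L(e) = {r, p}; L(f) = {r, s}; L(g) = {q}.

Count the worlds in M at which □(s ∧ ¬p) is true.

Recall that □ψ holds at a world iff ψ holds at every accessible world, and ◇ψ holds iff ψ holds at some accessible world.
Let φ = □(s ∧ ¬p). Evaluate φ at each world:
  a (successors {a, g}): φ is false.
  b (successors {b, e}): φ is false.
  c (successors {c}): φ is false.
  d (successors {b, c, d}): φ is false.
  e (successors {e}): φ is false.
  f (successors {c, f}): φ is false.
  g (successors {f, g}): φ is false.
For instance, at b:
  At b: □(s ∧ ¬p) requires s ∧ ¬p at every successor {b, e}.
    s ∧ ¬p fails at e, so □(s ∧ ¬p) is false at b.
Satisfying worlds: none.

0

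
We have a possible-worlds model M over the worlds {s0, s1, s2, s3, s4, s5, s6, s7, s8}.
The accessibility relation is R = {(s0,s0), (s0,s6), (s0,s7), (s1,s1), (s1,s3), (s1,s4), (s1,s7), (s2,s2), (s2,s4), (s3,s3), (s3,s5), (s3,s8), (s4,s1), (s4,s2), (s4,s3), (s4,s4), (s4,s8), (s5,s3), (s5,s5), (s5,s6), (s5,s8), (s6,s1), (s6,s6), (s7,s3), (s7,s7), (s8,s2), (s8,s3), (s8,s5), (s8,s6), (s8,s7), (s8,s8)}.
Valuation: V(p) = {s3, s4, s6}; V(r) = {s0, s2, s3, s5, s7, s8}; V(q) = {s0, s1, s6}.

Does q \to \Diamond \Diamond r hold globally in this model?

Yes

Recall that \Diamond ψ holds at a world iff ψ holds at some accessible world.
Let φ = q \to \Diamond \Diamond r. Evaluate φ at each world:
  s0 (successors {s0, s6, s7}): φ is true.
  s1 (successors {s1, s3, s4, s7}): φ is true.
  s2 (successors {s2, s4}): φ is true.
  s3 (successors {s3, s5, s8}): φ is true.
  s4 (successors {s1, s2, s3, s4, s8}): φ is true.
  s5 (successors {s3, s5, s6, s8}): φ is true.
  s6 (successors {s1, s6}): φ is true.
  s7 (successors {s3, s7}): φ is true.
  s8 (successors {s2, s3, s5, s6, s7, s8}): φ is true.
For instance, at s8:
  At s8: q is false, \Diamond \Diamond r is true, so q \to \Diamond \Diamond r is true.
    At s8: \Diamond \Diamond r requires \Diamond r at some successor in {s2, s3, s5, s6, s7, s8}.
      \Diamond r holds at s2, so \Diamond \Diamond r is true at s8.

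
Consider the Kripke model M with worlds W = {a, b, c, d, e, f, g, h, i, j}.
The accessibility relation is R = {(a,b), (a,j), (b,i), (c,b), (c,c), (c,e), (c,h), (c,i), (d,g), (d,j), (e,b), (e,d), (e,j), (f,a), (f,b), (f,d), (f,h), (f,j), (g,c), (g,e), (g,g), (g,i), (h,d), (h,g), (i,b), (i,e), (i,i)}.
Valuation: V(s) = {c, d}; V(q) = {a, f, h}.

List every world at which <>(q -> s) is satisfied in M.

a, b, c, d, e, f, g, h, i

Let φ = <>(q -> s). Evaluate φ at each world:
  a (successors {b, j}): φ is true.
  b (successors {i}): φ is true.
  c (successors {b, c, e, h, i}): φ is true.
  d (successors {g, j}): φ is true.
  e (successors {b, d, j}): φ is true.
  f (successors {a, b, d, h, j}): φ is true.
  g (successors {c, e, g, i}): φ is true.
  h (successors {d, g}): φ is true.
  i (successors {b, e, i}): φ is true.
  j (successors ∅): φ is false.
For instance, at e:
  At e: <>(q -> s) requires q -> s at some successor in {b, d, j}.
    q -> s holds at b, so <>(q -> s) is true at e.
Satisfying worlds: {a, b, c, d, e, f, g, h, i}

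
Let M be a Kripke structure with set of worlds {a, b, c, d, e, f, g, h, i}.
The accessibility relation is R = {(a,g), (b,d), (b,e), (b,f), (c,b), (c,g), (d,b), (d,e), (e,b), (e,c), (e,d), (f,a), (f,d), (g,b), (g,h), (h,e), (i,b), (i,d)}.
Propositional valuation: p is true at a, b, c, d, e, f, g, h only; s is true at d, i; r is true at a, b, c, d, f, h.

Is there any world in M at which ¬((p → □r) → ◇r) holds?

No

Recall that □ψ holds at a world iff ψ holds at every accessible world, and ◇ψ holds iff ψ holds at some accessible world.
Let φ = ¬((p → □r) → ◇r). Evaluate φ at each world:
  a (successors {g}): φ is false.
  b (successors {d, e, f}): φ is false.
  c (successors {b, g}): φ is false.
  d (successors {b, e}): φ is false.
  e (successors {b, c, d}): φ is false.
  f (successors {a, d}): φ is false.
  g (successors {b, h}): φ is false.
  h (successors {e}): φ is false.
  i (successors {b, d}): φ is false.
For instance, at d:
  At d: (p → □r) → ◇r is true, so ¬((p → □r) → ◇r) is false.
    At d: p → □r is false, ◇r is true, so (p → □r) → ◇r is true.
      At d: p is true, □r is false, so p → □r is false.
      At d: ◇r requires r at some successor in {b, e}.
        r holds at b, so ◇r is true at d.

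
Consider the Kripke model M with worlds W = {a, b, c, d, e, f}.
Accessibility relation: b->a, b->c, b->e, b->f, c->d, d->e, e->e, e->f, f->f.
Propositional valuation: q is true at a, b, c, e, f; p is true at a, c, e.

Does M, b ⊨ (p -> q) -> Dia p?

At b: p -> q is true, Dia p is true, so (p -> q) -> Dia p is true.
  At b: Dia p requires p at some successor in {a, c, e, f}.
    p holds at a, so Dia p is true at b.

Yes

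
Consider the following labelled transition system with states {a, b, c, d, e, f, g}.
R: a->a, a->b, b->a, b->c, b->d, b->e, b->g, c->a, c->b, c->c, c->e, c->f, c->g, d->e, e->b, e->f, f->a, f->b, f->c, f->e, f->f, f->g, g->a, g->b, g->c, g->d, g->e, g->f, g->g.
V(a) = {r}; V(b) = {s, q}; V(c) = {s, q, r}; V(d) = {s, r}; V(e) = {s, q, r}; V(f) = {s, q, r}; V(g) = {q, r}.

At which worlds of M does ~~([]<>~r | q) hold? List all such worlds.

b, c, d, e, f, g

Recall that []ψ holds at a world iff ψ holds at every accessible world, and <>ψ holds iff ψ holds at some accessible world.
Let φ = ~~([]<>~r | q). Evaluate φ at each world:
  a (successors {a, b}): φ is false.
  b (successors {a, c, d, e, g}): φ is true.
  c (successors {a, b, c, e, f, g}): φ is true.
  d (successors {e}): φ is true.
  e (successors {b, f}): φ is true.
  f (successors {a, b, c, e, f, g}): φ is true.
  g (successors {a, b, c, d, e, f, g}): φ is true.
For instance, at f:
  At f: ~([]<>~r | q) is false, so ~~([]<>~r | q) is true.
    At f: []<>~r | q is true, so ~([]<>~r | q) is false.
      At f: []<>~r is false, q is true, so []<>~r | q is true.
Satisfying worlds: {b, c, d, e, f, g}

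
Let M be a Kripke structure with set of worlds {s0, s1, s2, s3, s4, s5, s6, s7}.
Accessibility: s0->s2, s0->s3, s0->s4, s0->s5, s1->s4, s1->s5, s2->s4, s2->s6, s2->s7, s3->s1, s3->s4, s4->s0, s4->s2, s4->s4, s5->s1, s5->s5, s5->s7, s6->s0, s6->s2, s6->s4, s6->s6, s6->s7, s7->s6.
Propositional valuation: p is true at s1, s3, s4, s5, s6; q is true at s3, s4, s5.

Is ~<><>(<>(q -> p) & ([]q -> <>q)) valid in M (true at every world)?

No

Let φ = ~<><>(<>(q -> p) & ([]q -> <>q)). Evaluate φ at each world:
  s0 (successors {s2, s3, s4, s5}): φ is false.
  s1 (successors {s4, s5}): φ is false.
  s2 (successors {s4, s6, s7}): φ is false.
  s3 (successors {s1, s4}): φ is false.
  s4 (successors {s0, s2, s4}): φ is false.
  s5 (successors {s1, s5, s7}): φ is false.
  s6 (successors {s0, s2, s4, s6, s7}): φ is false.
  s7 (successors {s6}): φ is false.
Detail at s0 (counterexample):
  At s0: <><>(<>(q -> p) & ([]q -> <>q)) is true, so ~<><>(<>(q -> p) & ([]q -> <>q)) is false.
    At s0: <><>(<>(q -> p) & ([]q -> <>q)) requires <>(<>(q -> p) & ([]q -> <>q)) at some successor in {s2, s3, s4, s5}.
      <>(<>(q -> p) & ([]q -> <>q)) holds at s2, so <><>(<>(q -> p) & ([]q -> <>q)) is true at s0.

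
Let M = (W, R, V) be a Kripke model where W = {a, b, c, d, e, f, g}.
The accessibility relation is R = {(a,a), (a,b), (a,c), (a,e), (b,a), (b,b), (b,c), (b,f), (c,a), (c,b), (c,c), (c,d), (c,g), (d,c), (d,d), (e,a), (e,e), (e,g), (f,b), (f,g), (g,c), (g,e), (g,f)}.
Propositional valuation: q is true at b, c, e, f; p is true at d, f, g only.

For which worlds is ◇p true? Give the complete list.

b, c, d, e, f, g

Let φ = ◇p. Evaluate φ at each world:
  a (successors {a, b, c, e}): φ is false.
  b (successors {a, b, c, f}): φ is true.
  c (successors {a, b, c, d, g}): φ is true.
  d (successors {c, d}): φ is true.
  e (successors {a, e, g}): φ is true.
  f (successors {b, g}): φ is true.
  g (successors {c, e, f}): φ is true.
For instance, at f:
  At f: ◇p requires p at some successor in {b, g}.
    p holds at g, so ◇p is true at f.
Satisfying worlds: {b, c, d, e, f, g}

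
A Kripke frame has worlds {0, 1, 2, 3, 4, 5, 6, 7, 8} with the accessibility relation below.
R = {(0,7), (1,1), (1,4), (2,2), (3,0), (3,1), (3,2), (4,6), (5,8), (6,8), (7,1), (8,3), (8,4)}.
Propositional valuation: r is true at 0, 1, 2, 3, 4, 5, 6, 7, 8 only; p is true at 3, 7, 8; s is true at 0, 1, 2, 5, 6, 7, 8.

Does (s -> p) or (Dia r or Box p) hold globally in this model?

Yes

Recall that Box ψ holds at a world iff ψ holds at every accessible world, and Dia ψ holds iff ψ holds at some accessible world.
Let φ = (s -> p) or (Dia r or Box p). Evaluate φ at each world:
  0 (successors {7}): φ is true.
  1 (successors {1, 4}): φ is true.
  2 (successors {2}): φ is true.
  3 (successors {0, 1, 2}): φ is true.
  4 (successors {6}): φ is true.
  5 (successors {8}): φ is true.
  6 (successors {8}): φ is true.
  7 (successors {1}): φ is true.
  8 (successors {3, 4}): φ is true.
For instance, at 6:
  At 6: s -> p is false, Dia r or Box p is true, so (s -> p) or (Dia r or Box p) is true.
    At 6: Dia r is true, Box p is true, so Dia r or Box p is true.
      At 6: Dia r requires r at some successor in {8}.
        r holds at 8, so Dia r is true at 6.
      At 6: Box p requires p at every successor {8}.
        At 8: p is true.
      So Box p is true at 6.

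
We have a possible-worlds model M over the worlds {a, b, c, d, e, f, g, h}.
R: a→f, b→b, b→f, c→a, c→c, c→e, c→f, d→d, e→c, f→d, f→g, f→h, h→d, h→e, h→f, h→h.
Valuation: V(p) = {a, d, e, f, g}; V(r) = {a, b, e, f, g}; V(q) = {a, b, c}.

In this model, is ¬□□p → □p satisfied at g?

Recall that □ψ holds at a world iff ψ holds at every accessible world, and ◇ψ holds iff ψ holds at some accessible world.
At g: ¬□□p is false, □p is true, so ¬□□p → □p is true.
  At g: □□p is true, so ¬□□p is false.
    At g: no accessible worlds, so □□p holds vacuously.
  At g: no accessible worlds, so □p holds vacuously.

Yes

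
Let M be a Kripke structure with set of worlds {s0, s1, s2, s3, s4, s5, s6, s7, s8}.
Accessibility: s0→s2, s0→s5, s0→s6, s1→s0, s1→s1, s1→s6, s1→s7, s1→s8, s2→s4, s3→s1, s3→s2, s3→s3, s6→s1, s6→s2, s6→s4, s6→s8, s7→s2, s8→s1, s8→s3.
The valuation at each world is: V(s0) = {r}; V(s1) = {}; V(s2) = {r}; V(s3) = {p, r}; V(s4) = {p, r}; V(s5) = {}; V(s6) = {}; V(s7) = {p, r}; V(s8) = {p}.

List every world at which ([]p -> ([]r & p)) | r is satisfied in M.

Let φ = ([]p -> ([]r & p)) | r. Evaluate φ at each world:
  s0 (successors {s2, s5, s6}): φ is true.
  s1 (successors {s0, s1, s6, s7, s8}): φ is true.
  s2 (successors {s4}): φ is true.
  s3 (successors {s1, s2, s3}): φ is true.
  s4 (successors ∅): φ is true.
  s5 (successors ∅): φ is false.
  s6 (successors {s1, s2, s4, s8}): φ is true.
  s7 (successors {s2}): φ is true.
  s8 (successors {s1, s3}): φ is true.
For instance, at s6:
  At s6: []p -> ([]r & p) is true, r is false, so ([]p -> ([]r & p)) | r is true.
    At s6: []p is false, []r & p is false, so []p -> ([]r & p) is true.
      At s6: []p requires p at every successor {s1, s2, s4, s8}.
        p fails at s1, so []p is false at s6.
      At s6: []r is false, p is false, so []r & p is false.
Satisfying worlds: {s0, s1, s2, s3, s4, s6, s7, s8}

s0, s1, s2, s3, s4, s6, s7, s8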